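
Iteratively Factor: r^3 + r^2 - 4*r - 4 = (r + 1)*(r^2 - 4) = (r - 2)*(r + 1)*(r + 2)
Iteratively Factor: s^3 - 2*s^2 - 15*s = (s)*(s^2 - 2*s - 15) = s*(s - 5)*(s + 3)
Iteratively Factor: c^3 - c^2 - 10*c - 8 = (c + 2)*(c^2 - 3*c - 4) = (c - 4)*(c + 2)*(c + 1)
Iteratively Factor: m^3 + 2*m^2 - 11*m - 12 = (m + 1)*(m^2 + m - 12) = (m - 3)*(m + 1)*(m + 4)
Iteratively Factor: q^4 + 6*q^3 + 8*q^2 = (q + 2)*(q^3 + 4*q^2) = q*(q + 2)*(q^2 + 4*q) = q^2*(q + 2)*(q + 4)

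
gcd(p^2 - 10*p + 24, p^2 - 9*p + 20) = p - 4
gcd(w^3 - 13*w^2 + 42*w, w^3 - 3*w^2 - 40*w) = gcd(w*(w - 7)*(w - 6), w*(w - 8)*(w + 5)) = w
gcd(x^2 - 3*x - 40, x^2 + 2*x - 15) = x + 5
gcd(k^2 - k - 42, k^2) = 1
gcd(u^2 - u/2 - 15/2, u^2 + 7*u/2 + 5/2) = u + 5/2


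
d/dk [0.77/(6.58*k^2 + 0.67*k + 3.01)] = (-10.1332*k - 0.5159)/(6.58*k^2 + 0.67*k + 3.01)^2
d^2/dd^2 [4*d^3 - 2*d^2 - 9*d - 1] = 24*d - 4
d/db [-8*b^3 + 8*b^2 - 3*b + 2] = -24*b^2 + 16*b - 3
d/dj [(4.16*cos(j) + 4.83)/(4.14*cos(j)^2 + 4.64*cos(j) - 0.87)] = (17.2224*cos(j)^2 + 39.9924*cos(j) + 26.0304)*sin(j)/(17.1396*cos(j)^4 + 38.4192*cos(j)^3 + 14.326*cos(j)^2 - 8.0736*cos(j) + 0.7569)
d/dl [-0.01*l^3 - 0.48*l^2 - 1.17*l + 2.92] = -0.03*l^2 - 0.96*l - 1.17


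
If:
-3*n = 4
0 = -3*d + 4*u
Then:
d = 4*u/3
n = -4/3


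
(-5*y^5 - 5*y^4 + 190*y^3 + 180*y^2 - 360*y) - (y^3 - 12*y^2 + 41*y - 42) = -5*y^5 - 5*y^4 + 189*y^3 + 192*y^2 - 401*y + 42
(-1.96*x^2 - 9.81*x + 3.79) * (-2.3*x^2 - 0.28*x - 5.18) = 4.508*x^4 + 23.1118*x^3 + 4.1826*x^2 + 49.7546*x - 19.6322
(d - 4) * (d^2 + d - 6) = d^3 - 3*d^2 - 10*d + 24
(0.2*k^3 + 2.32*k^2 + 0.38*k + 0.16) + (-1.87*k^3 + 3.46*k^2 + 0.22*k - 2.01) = -1.67*k^3 + 5.78*k^2 + 0.6*k - 1.85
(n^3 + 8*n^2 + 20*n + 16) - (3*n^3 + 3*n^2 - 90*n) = -2*n^3 + 5*n^2 + 110*n + 16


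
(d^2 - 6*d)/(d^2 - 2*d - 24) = d/(d + 4)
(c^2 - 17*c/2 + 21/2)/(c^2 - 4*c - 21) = (c - 3/2)/(c + 3)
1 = 1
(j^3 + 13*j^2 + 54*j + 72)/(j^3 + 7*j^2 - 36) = (j + 4)/(j - 2)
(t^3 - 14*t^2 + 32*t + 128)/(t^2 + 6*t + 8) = (t^2 - 16*t + 64)/(t + 4)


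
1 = 1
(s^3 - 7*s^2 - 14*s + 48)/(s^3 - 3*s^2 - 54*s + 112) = (s + 3)/(s + 7)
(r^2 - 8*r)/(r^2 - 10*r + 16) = r/(r - 2)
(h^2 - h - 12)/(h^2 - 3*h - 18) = (h - 4)/(h - 6)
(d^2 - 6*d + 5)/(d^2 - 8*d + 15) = (d - 1)/(d - 3)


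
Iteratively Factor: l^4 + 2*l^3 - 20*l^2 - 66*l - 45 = (l + 1)*(l^3 + l^2 - 21*l - 45) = (l - 5)*(l + 1)*(l^2 + 6*l + 9) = (l - 5)*(l + 1)*(l + 3)*(l + 3)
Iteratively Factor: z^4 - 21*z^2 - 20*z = (z + 1)*(z^3 - z^2 - 20*z) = (z + 1)*(z + 4)*(z^2 - 5*z) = (z - 5)*(z + 1)*(z + 4)*(z)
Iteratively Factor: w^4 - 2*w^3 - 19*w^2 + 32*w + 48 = (w + 4)*(w^3 - 6*w^2 + 5*w + 12) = (w - 3)*(w + 4)*(w^2 - 3*w - 4) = (w - 3)*(w + 1)*(w + 4)*(w - 4)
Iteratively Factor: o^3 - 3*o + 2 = (o + 2)*(o^2 - 2*o + 1) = (o - 1)*(o + 2)*(o - 1)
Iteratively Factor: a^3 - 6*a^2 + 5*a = (a - 5)*(a^2 - a) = (a - 5)*(a - 1)*(a)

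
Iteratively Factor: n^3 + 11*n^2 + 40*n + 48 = (n + 3)*(n^2 + 8*n + 16) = (n + 3)*(n + 4)*(n + 4)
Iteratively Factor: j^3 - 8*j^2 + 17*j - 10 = (j - 2)*(j^2 - 6*j + 5) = (j - 5)*(j - 2)*(j - 1)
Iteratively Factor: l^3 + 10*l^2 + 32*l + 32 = (l + 4)*(l^2 + 6*l + 8) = (l + 4)^2*(l + 2)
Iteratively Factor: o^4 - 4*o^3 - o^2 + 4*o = (o - 4)*(o^3 - o) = o*(o - 4)*(o^2 - 1) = o*(o - 4)*(o - 1)*(o + 1)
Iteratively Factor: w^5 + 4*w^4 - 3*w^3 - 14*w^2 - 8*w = (w + 1)*(w^4 + 3*w^3 - 6*w^2 - 8*w) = w*(w + 1)*(w^3 + 3*w^2 - 6*w - 8) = w*(w - 2)*(w + 1)*(w^2 + 5*w + 4) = w*(w - 2)*(w + 1)*(w + 4)*(w + 1)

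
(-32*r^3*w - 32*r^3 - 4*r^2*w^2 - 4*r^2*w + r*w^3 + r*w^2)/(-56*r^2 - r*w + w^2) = r*(4*r*w + 4*r + w^2 + w)/(7*r + w)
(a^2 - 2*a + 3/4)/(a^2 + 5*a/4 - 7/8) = 2*(2*a - 3)/(4*a + 7)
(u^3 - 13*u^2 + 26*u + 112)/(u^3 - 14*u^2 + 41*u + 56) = (u + 2)/(u + 1)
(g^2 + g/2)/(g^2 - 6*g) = (g + 1/2)/(g - 6)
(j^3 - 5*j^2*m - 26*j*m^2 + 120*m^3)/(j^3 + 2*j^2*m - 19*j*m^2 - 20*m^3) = (j - 6*m)/(j + m)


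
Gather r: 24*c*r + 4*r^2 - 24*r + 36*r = 4*r^2 + r*(24*c + 12)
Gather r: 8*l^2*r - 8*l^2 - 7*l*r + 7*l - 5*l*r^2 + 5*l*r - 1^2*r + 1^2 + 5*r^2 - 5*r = -8*l^2 + 7*l + r^2*(5 - 5*l) + r*(8*l^2 - 2*l - 6) + 1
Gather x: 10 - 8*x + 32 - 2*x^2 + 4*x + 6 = -2*x^2 - 4*x + 48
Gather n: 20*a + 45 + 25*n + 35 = 20*a + 25*n + 80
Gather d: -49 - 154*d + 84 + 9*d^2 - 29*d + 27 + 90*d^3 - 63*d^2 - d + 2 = 90*d^3 - 54*d^2 - 184*d + 64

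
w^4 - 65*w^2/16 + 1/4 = (w - 2)*(w - 1/4)*(w + 1/4)*(w + 2)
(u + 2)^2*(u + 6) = u^3 + 10*u^2 + 28*u + 24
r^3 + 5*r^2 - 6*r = r*(r - 1)*(r + 6)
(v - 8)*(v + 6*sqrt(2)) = v^2 - 8*v + 6*sqrt(2)*v - 48*sqrt(2)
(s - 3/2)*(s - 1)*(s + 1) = s^3 - 3*s^2/2 - s + 3/2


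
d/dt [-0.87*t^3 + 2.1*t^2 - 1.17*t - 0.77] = -2.61*t^2 + 4.2*t - 1.17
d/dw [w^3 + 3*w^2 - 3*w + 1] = 3*w^2 + 6*w - 3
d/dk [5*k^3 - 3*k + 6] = 15*k^2 - 3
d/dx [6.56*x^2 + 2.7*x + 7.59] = 13.12*x + 2.7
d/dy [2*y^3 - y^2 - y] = 6*y^2 - 2*y - 1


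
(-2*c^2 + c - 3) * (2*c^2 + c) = -4*c^4 - 5*c^2 - 3*c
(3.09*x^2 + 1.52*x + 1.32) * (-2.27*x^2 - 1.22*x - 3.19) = -7.0143*x^4 - 7.2202*x^3 - 14.7079*x^2 - 6.4592*x - 4.2108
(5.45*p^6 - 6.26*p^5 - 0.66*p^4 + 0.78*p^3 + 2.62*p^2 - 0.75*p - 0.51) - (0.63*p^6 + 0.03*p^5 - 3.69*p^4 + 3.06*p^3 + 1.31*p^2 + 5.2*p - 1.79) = 4.82*p^6 - 6.29*p^5 + 3.03*p^4 - 2.28*p^3 + 1.31*p^2 - 5.95*p + 1.28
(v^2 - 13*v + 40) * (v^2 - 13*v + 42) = v^4 - 26*v^3 + 251*v^2 - 1066*v + 1680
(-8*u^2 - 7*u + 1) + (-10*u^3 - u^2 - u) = -10*u^3 - 9*u^2 - 8*u + 1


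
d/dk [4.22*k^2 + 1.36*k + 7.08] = 8.44*k + 1.36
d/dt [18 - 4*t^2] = -8*t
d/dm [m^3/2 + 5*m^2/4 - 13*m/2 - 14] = 3*m^2/2 + 5*m/2 - 13/2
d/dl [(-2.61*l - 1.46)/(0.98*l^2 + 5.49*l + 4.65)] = (2.5578*l^2 + 2.8616*l - 4.1211)/(0.9604*l^4 + 10.7604*l^3 + 39.2541*l^2 + 51.057*l + 21.6225)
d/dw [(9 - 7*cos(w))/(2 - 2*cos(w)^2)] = (7*cos(w)^2 - 18*cos(w) + 7)/(2*sin(w)^3)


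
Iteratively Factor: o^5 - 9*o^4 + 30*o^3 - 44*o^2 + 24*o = (o - 2)*(o^4 - 7*o^3 + 16*o^2 - 12*o) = (o - 3)*(o - 2)*(o^3 - 4*o^2 + 4*o) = (o - 3)*(o - 2)^2*(o^2 - 2*o) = (o - 3)*(o - 2)^3*(o)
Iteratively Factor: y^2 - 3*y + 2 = (y - 2)*(y - 1)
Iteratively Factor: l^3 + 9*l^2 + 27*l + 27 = (l + 3)*(l^2 + 6*l + 9) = (l + 3)^2*(l + 3)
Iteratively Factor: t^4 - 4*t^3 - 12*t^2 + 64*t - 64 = (t - 4)*(t^3 - 12*t + 16) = (t - 4)*(t - 2)*(t^2 + 2*t - 8) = (t - 4)*(t - 2)^2*(t + 4)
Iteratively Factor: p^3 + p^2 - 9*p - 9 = (p + 3)*(p^2 - 2*p - 3) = (p + 1)*(p + 3)*(p - 3)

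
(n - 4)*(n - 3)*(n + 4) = n^3 - 3*n^2 - 16*n + 48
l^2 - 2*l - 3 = (l - 3)*(l + 1)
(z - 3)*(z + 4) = z^2 + z - 12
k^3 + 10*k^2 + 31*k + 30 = (k + 2)*(k + 3)*(k + 5)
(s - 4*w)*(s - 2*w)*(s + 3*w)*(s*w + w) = s^4*w - 3*s^3*w^2 + s^3*w - 10*s^2*w^3 - 3*s^2*w^2 + 24*s*w^4 - 10*s*w^3 + 24*w^4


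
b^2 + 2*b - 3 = (b - 1)*(b + 3)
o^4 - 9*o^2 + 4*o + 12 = (o - 2)^2*(o + 1)*(o + 3)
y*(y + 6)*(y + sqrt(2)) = y^3 + sqrt(2)*y^2 + 6*y^2 + 6*sqrt(2)*y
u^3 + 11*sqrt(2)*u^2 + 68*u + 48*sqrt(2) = (u + sqrt(2))*(u + 4*sqrt(2))*(u + 6*sqrt(2))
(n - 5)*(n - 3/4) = n^2 - 23*n/4 + 15/4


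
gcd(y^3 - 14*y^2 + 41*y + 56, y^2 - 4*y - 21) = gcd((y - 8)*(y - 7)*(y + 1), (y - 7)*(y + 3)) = y - 7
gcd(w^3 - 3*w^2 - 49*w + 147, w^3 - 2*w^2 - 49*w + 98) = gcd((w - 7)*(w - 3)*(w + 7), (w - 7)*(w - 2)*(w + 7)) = w^2 - 49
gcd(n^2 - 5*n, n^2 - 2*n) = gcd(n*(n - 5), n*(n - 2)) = n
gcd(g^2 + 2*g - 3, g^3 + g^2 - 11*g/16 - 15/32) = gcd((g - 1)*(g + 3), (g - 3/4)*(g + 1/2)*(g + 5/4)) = 1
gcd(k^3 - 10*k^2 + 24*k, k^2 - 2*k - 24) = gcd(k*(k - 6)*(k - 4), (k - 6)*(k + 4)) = k - 6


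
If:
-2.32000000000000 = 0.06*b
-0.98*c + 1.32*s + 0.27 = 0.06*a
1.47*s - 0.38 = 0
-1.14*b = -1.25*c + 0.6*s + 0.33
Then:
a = 579.83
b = -38.67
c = -34.88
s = 0.26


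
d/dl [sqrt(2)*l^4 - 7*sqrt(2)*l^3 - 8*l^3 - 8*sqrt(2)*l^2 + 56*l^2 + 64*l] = 4*sqrt(2)*l^3 - 21*sqrt(2)*l^2 - 24*l^2 - 16*sqrt(2)*l + 112*l + 64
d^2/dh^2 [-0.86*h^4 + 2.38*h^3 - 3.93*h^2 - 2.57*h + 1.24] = -10.32*h^2 + 14.28*h - 7.86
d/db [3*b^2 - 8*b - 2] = 6*b - 8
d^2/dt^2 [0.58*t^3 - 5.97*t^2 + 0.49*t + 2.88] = 3.48*t - 11.94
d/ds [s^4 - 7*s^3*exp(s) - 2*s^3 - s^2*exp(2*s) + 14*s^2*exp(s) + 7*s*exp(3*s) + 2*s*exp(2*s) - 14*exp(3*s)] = -7*s^3*exp(s) + 4*s^3 - 2*s^2*exp(2*s) - 7*s^2*exp(s) - 6*s^2 + 21*s*exp(3*s) + 2*s*exp(2*s) + 28*s*exp(s) - 35*exp(3*s) + 2*exp(2*s)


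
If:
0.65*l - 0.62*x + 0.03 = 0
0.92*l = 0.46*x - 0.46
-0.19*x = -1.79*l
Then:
No Solution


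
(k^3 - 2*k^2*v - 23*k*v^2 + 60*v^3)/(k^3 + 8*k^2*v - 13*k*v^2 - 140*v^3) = (k - 3*v)/(k + 7*v)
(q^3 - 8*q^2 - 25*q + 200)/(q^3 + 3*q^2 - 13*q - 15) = (q^2 - 13*q + 40)/(q^2 - 2*q - 3)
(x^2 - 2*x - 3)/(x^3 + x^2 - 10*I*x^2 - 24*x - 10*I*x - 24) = (x - 3)/(x^2 - 10*I*x - 24)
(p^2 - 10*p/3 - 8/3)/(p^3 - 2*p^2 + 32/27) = 9*(p - 4)/(9*p^2 - 24*p + 16)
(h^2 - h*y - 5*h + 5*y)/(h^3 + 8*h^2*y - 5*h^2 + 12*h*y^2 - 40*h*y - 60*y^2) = (h - y)/(h^2 + 8*h*y + 12*y^2)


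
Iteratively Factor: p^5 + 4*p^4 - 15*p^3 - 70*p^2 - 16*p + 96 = (p + 4)*(p^4 - 15*p^2 - 10*p + 24) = (p + 3)*(p + 4)*(p^3 - 3*p^2 - 6*p + 8) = (p - 1)*(p + 3)*(p + 4)*(p^2 - 2*p - 8) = (p - 4)*(p - 1)*(p + 3)*(p + 4)*(p + 2)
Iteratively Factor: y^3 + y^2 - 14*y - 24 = (y + 3)*(y^2 - 2*y - 8) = (y + 2)*(y + 3)*(y - 4)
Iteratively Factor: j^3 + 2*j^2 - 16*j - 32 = (j - 4)*(j^2 + 6*j + 8) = (j - 4)*(j + 2)*(j + 4)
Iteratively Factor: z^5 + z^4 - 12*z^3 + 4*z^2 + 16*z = (z - 2)*(z^4 + 3*z^3 - 6*z^2 - 8*z) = (z - 2)*(z + 1)*(z^3 + 2*z^2 - 8*z) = z*(z - 2)*(z + 1)*(z^2 + 2*z - 8) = z*(z - 2)^2*(z + 1)*(z + 4)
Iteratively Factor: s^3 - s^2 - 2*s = (s)*(s^2 - s - 2) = s*(s - 2)*(s + 1)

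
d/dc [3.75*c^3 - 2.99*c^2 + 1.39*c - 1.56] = 11.25*c^2 - 5.98*c + 1.39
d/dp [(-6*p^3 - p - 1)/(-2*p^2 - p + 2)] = (-(4*p + 1)*(6*p^3 + p + 1) + (18*p^2 + 1)*(2*p^2 + p - 2))/(2*p^2 + p - 2)^2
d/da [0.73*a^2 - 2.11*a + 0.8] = 1.46*a - 2.11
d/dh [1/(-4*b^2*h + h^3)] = (4*b^2 - 3*h^2)/(h^2*(4*b^2 - h^2)^2)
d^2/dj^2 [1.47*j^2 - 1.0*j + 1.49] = 2.94000000000000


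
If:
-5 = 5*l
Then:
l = -1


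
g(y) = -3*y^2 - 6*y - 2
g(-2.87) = -9.49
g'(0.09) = -6.54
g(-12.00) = -362.00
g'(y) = -6*y - 6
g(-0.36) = -0.23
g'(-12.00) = 66.00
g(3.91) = -71.32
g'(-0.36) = -3.84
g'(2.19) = -19.14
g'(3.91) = -29.46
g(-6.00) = -74.00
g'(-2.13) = 6.78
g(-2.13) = -2.83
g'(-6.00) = 30.00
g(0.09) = -2.56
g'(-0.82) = -1.08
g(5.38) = -121.11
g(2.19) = -29.53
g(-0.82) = 0.90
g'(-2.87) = 11.22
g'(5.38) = -38.28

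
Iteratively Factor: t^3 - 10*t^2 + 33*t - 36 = (t - 3)*(t^2 - 7*t + 12) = (t - 4)*(t - 3)*(t - 3)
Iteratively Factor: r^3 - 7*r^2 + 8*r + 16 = (r - 4)*(r^2 - 3*r - 4) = (r - 4)^2*(r + 1)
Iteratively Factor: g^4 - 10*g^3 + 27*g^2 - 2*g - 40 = (g - 4)*(g^3 - 6*g^2 + 3*g + 10) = (g - 5)*(g - 4)*(g^2 - g - 2) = (g - 5)*(g - 4)*(g - 2)*(g + 1)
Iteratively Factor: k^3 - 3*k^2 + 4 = (k - 2)*(k^2 - k - 2) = (k - 2)^2*(k + 1)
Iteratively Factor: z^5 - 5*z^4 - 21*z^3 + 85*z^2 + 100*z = (z - 5)*(z^4 - 21*z^2 - 20*z) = (z - 5)*(z + 1)*(z^3 - z^2 - 20*z) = z*(z - 5)*(z + 1)*(z^2 - z - 20) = z*(z - 5)^2*(z + 1)*(z + 4)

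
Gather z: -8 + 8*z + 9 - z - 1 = 7*z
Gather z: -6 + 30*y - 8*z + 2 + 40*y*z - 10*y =20*y + z*(40*y - 8) - 4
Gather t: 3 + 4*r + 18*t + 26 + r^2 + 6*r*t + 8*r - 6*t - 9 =r^2 + 12*r + t*(6*r + 12) + 20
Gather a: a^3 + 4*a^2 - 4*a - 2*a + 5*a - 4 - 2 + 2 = a^3 + 4*a^2 - a - 4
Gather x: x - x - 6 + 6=0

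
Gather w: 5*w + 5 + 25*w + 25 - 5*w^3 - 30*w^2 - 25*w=-5*w^3 - 30*w^2 + 5*w + 30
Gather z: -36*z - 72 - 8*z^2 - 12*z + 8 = -8*z^2 - 48*z - 64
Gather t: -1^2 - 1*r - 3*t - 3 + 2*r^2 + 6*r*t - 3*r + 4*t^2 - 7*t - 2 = 2*r^2 - 4*r + 4*t^2 + t*(6*r - 10) - 6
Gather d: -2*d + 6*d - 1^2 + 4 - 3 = 4*d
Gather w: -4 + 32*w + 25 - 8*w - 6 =24*w + 15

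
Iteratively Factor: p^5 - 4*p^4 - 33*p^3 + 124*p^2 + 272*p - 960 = (p + 4)*(p^4 - 8*p^3 - p^2 + 128*p - 240) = (p - 5)*(p + 4)*(p^3 - 3*p^2 - 16*p + 48) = (p - 5)*(p - 3)*(p + 4)*(p^2 - 16) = (p - 5)*(p - 3)*(p + 4)^2*(p - 4)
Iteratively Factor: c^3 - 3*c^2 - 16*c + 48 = (c + 4)*(c^2 - 7*c + 12) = (c - 3)*(c + 4)*(c - 4)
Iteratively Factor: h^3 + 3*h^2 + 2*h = (h + 2)*(h^2 + h) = h*(h + 2)*(h + 1)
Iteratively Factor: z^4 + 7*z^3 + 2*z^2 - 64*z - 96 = (z + 4)*(z^3 + 3*z^2 - 10*z - 24) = (z - 3)*(z + 4)*(z^2 + 6*z + 8) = (z - 3)*(z + 4)^2*(z + 2)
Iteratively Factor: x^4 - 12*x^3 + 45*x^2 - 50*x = (x - 2)*(x^3 - 10*x^2 + 25*x) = x*(x - 2)*(x^2 - 10*x + 25) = x*(x - 5)*(x - 2)*(x - 5)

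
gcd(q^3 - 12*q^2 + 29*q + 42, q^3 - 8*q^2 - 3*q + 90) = q - 6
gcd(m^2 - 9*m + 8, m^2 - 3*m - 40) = m - 8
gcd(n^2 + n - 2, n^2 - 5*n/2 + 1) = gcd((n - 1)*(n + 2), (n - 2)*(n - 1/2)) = 1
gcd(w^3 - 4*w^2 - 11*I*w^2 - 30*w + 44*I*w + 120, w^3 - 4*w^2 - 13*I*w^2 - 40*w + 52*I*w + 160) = w^2 + w*(-4 - 5*I) + 20*I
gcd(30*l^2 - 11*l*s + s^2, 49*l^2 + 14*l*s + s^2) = 1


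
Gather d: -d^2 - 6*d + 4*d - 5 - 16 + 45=-d^2 - 2*d + 24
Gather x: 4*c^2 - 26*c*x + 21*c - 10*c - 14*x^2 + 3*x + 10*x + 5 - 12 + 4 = 4*c^2 + 11*c - 14*x^2 + x*(13 - 26*c) - 3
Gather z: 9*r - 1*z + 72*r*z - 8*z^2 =9*r - 8*z^2 + z*(72*r - 1)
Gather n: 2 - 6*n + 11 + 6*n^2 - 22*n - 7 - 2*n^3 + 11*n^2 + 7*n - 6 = -2*n^3 + 17*n^2 - 21*n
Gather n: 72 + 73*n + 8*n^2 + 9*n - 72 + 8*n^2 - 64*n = 16*n^2 + 18*n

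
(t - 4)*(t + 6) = t^2 + 2*t - 24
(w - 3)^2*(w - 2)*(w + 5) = w^4 - 3*w^3 - 19*w^2 + 87*w - 90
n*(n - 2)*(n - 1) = n^3 - 3*n^2 + 2*n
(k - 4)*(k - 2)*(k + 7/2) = k^3 - 5*k^2/2 - 13*k + 28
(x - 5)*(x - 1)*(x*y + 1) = x^3*y - 6*x^2*y + x^2 + 5*x*y - 6*x + 5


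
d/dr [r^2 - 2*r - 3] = 2*r - 2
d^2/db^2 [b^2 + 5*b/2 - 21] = 2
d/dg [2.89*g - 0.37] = 2.89000000000000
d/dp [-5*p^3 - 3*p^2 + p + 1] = -15*p^2 - 6*p + 1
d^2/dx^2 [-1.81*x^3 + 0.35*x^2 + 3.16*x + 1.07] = 0.7 - 10.86*x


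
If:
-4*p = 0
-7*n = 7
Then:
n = -1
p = 0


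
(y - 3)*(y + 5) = y^2 + 2*y - 15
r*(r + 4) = r^2 + 4*r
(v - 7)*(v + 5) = v^2 - 2*v - 35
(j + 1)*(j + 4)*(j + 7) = j^3 + 12*j^2 + 39*j + 28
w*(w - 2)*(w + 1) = w^3 - w^2 - 2*w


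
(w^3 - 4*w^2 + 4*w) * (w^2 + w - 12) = w^5 - 3*w^4 - 12*w^3 + 52*w^2 - 48*w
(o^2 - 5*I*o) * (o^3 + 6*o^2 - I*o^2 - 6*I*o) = o^5 + 6*o^4 - 6*I*o^4 - 5*o^3 - 36*I*o^3 - 30*o^2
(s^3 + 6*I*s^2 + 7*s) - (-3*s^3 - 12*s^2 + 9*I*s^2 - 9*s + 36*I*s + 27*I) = 4*s^3 + 12*s^2 - 3*I*s^2 + 16*s - 36*I*s - 27*I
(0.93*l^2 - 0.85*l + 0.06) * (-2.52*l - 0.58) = -2.3436*l^3 + 1.6026*l^2 + 0.3418*l - 0.0348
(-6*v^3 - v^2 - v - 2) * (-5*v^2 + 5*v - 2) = 30*v^5 - 25*v^4 + 12*v^3 + 7*v^2 - 8*v + 4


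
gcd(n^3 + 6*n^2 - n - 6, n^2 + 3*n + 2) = n + 1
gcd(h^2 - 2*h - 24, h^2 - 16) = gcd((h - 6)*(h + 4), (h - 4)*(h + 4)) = h + 4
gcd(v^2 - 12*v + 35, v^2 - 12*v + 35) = v^2 - 12*v + 35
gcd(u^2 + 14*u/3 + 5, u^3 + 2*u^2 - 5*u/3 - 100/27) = u + 5/3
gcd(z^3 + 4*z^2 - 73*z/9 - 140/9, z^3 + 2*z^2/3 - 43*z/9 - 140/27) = z^2 - z - 28/9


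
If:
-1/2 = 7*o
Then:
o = -1/14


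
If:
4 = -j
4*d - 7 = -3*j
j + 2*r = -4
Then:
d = 19/4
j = -4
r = 0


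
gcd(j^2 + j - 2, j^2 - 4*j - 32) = 1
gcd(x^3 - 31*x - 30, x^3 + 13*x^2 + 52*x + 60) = x + 5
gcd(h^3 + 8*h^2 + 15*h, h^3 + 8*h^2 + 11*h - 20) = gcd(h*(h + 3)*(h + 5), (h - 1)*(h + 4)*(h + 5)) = h + 5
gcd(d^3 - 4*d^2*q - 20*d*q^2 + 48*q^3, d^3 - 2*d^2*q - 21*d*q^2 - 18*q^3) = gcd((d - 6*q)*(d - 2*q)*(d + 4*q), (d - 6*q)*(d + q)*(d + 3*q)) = -d + 6*q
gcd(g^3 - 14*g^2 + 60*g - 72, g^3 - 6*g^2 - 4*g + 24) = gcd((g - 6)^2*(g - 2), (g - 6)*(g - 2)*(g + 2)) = g^2 - 8*g + 12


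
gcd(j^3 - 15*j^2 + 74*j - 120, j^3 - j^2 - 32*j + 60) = j - 5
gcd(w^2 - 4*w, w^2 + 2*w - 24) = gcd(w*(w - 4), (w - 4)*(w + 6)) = w - 4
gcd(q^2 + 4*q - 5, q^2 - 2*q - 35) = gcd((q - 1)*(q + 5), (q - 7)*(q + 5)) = q + 5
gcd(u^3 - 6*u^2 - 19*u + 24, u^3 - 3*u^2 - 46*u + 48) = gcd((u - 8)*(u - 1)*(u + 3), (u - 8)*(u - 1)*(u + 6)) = u^2 - 9*u + 8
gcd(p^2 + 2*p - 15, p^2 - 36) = 1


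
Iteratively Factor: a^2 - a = (a)*(a - 1)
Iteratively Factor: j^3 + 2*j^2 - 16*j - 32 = (j + 4)*(j^2 - 2*j - 8) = (j + 2)*(j + 4)*(j - 4)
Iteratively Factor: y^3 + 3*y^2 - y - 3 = (y + 1)*(y^2 + 2*y - 3) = (y + 1)*(y + 3)*(y - 1)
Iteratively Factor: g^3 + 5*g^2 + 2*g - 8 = (g + 2)*(g^2 + 3*g - 4) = (g + 2)*(g + 4)*(g - 1)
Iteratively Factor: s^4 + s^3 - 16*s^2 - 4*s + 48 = (s - 3)*(s^3 + 4*s^2 - 4*s - 16) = (s - 3)*(s + 4)*(s^2 - 4) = (s - 3)*(s + 2)*(s + 4)*(s - 2)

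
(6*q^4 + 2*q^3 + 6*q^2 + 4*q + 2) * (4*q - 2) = 24*q^5 - 4*q^4 + 20*q^3 + 4*q^2 - 4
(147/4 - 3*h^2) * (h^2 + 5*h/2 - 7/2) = -3*h^4 - 15*h^3/2 + 189*h^2/4 + 735*h/8 - 1029/8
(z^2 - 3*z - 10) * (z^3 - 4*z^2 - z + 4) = z^5 - 7*z^4 + z^3 + 47*z^2 - 2*z - 40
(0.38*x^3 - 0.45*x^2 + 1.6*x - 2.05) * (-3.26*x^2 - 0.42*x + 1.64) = -1.2388*x^5 + 1.3074*x^4 - 4.4038*x^3 + 5.273*x^2 + 3.485*x - 3.362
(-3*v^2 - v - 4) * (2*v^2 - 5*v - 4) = -6*v^4 + 13*v^3 + 9*v^2 + 24*v + 16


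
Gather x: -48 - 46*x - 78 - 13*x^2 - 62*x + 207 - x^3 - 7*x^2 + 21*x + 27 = -x^3 - 20*x^2 - 87*x + 108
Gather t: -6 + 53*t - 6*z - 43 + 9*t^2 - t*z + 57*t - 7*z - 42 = 9*t^2 + t*(110 - z) - 13*z - 91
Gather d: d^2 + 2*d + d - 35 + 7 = d^2 + 3*d - 28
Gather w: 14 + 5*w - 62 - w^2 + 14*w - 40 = -w^2 + 19*w - 88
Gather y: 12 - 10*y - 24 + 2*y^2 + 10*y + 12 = 2*y^2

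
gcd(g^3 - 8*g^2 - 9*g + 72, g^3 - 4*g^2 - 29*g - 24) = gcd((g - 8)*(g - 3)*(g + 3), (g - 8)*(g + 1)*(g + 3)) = g^2 - 5*g - 24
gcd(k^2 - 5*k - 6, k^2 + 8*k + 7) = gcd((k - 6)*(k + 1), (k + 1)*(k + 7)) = k + 1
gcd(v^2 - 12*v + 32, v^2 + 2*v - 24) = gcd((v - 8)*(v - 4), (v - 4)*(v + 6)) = v - 4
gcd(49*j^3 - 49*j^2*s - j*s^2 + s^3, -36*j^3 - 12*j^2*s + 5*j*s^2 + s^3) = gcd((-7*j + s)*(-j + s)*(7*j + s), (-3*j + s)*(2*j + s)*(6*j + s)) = 1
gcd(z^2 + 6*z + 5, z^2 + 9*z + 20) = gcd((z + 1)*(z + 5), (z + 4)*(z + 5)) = z + 5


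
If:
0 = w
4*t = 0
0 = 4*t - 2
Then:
No Solution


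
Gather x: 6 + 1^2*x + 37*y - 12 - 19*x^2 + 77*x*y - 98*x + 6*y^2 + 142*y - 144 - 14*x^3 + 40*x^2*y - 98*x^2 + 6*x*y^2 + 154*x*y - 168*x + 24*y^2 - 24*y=-14*x^3 + x^2*(40*y - 117) + x*(6*y^2 + 231*y - 265) + 30*y^2 + 155*y - 150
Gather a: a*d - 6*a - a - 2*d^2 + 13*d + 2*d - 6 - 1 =a*(d - 7) - 2*d^2 + 15*d - 7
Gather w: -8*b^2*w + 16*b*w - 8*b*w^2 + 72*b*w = -8*b*w^2 + w*(-8*b^2 + 88*b)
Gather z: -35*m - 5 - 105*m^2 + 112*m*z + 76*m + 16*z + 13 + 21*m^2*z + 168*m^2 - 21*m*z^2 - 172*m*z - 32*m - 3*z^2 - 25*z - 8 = 63*m^2 + 9*m + z^2*(-21*m - 3) + z*(21*m^2 - 60*m - 9)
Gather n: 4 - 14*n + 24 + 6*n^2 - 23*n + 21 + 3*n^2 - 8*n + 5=9*n^2 - 45*n + 54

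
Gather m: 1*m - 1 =m - 1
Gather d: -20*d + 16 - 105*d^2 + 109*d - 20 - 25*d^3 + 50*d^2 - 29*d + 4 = -25*d^3 - 55*d^2 + 60*d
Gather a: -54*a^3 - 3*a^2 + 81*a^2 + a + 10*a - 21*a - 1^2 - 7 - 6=-54*a^3 + 78*a^2 - 10*a - 14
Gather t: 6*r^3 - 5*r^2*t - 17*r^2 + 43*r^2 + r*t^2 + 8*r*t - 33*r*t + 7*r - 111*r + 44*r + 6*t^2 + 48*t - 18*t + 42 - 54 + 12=6*r^3 + 26*r^2 - 60*r + t^2*(r + 6) + t*(-5*r^2 - 25*r + 30)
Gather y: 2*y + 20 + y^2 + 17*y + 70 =y^2 + 19*y + 90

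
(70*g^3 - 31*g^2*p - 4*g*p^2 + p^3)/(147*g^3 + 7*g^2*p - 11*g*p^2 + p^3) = (-10*g^2 + 3*g*p + p^2)/(-21*g^2 - 4*g*p + p^2)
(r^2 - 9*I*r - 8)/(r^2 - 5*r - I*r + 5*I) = (r - 8*I)/(r - 5)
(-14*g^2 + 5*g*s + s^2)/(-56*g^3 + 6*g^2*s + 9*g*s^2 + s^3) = 1/(4*g + s)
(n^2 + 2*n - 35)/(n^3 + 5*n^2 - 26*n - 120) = (n + 7)/(n^2 + 10*n + 24)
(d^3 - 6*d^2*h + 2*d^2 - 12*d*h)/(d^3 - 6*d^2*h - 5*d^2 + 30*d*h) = (d + 2)/(d - 5)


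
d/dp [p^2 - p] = 2*p - 1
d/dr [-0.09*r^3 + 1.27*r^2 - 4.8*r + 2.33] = -0.27*r^2 + 2.54*r - 4.8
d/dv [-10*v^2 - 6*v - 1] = -20*v - 6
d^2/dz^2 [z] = 0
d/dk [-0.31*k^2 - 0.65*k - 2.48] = -0.62*k - 0.65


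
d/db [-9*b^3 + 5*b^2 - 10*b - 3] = -27*b^2 + 10*b - 10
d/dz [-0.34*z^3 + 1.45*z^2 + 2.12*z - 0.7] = -1.02*z^2 + 2.9*z + 2.12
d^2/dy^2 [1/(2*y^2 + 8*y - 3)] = 4*(-2*y^2 - 8*y + 8*(y + 2)^2 + 3)/(2*y^2 + 8*y - 3)^3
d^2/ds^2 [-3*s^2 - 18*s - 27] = -6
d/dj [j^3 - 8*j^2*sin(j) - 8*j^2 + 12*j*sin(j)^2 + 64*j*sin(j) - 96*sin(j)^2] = -8*j^2*cos(j) + 3*j^2 - 16*j*sin(j) + 12*j*sin(2*j) + 64*j*cos(j) - 16*j + 12*sin(j)^2 + 64*sin(j) - 96*sin(2*j)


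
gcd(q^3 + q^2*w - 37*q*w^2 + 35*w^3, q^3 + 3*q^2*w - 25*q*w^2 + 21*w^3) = q^2 + 6*q*w - 7*w^2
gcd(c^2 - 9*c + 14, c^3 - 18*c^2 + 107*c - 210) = c - 7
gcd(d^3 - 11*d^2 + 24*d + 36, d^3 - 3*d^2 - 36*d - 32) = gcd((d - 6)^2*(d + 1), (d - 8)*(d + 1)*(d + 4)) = d + 1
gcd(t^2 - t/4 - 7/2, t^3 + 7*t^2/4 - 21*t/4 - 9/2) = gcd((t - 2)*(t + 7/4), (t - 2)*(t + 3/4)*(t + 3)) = t - 2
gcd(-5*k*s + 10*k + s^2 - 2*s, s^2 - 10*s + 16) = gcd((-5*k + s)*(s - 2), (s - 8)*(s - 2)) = s - 2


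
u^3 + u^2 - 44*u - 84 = (u - 7)*(u + 2)*(u + 6)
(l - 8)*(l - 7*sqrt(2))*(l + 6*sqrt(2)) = l^3 - 8*l^2 - sqrt(2)*l^2 - 84*l + 8*sqrt(2)*l + 672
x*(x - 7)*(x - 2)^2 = x^4 - 11*x^3 + 32*x^2 - 28*x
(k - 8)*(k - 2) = k^2 - 10*k + 16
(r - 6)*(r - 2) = r^2 - 8*r + 12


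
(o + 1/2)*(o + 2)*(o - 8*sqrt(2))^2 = o^4 - 16*sqrt(2)*o^3 + 5*o^3/2 - 40*sqrt(2)*o^2 + 129*o^2 - 16*sqrt(2)*o + 320*o + 128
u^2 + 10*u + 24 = (u + 4)*(u + 6)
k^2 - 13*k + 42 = (k - 7)*(k - 6)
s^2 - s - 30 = (s - 6)*(s + 5)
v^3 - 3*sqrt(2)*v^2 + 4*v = v*(v - 2*sqrt(2))*(v - sqrt(2))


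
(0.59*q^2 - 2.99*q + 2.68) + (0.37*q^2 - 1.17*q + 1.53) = 0.96*q^2 - 4.16*q + 4.21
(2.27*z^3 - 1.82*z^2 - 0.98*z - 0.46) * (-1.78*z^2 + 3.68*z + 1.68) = -4.0406*z^5 + 11.5932*z^4 - 1.1396*z^3 - 5.8452*z^2 - 3.3392*z - 0.7728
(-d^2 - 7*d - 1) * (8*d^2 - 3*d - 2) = -8*d^4 - 53*d^3 + 15*d^2 + 17*d + 2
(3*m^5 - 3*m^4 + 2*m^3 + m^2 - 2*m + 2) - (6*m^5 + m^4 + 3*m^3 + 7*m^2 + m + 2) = -3*m^5 - 4*m^4 - m^3 - 6*m^2 - 3*m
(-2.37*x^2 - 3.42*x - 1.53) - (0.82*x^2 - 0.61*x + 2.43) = -3.19*x^2 - 2.81*x - 3.96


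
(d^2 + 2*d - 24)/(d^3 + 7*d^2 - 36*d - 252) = (d - 4)/(d^2 + d - 42)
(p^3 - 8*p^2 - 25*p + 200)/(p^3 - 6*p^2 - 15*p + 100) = (p^2 - 3*p - 40)/(p^2 - p - 20)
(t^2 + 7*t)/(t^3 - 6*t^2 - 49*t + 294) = t/(t^2 - 13*t + 42)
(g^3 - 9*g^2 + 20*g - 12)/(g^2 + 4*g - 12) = (g^2 - 7*g + 6)/(g + 6)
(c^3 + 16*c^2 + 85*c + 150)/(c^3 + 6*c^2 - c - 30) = (c^2 + 11*c + 30)/(c^2 + c - 6)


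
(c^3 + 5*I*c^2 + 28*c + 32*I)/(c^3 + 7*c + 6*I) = (c^2 + 4*I*c + 32)/(c^2 - I*c + 6)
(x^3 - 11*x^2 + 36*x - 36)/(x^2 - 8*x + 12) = x - 3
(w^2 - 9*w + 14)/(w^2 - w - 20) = (-w^2 + 9*w - 14)/(-w^2 + w + 20)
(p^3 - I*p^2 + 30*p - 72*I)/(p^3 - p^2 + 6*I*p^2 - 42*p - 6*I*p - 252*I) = (p^2 - 7*I*p - 12)/(p^2 - p - 42)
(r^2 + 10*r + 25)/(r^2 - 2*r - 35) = (r + 5)/(r - 7)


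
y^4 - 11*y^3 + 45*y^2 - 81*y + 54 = (y - 3)^3*(y - 2)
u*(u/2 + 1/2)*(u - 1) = u^3/2 - u/2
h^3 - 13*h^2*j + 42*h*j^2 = h*(h - 7*j)*(h - 6*j)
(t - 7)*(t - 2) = t^2 - 9*t + 14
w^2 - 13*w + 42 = (w - 7)*(w - 6)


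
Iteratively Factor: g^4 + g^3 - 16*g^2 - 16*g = (g + 1)*(g^3 - 16*g) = (g - 4)*(g + 1)*(g^2 + 4*g) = (g - 4)*(g + 1)*(g + 4)*(g)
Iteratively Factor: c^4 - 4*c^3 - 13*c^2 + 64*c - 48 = (c + 4)*(c^3 - 8*c^2 + 19*c - 12) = (c - 1)*(c + 4)*(c^2 - 7*c + 12) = (c - 4)*(c - 1)*(c + 4)*(c - 3)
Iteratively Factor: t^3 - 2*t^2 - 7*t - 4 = (t + 1)*(t^2 - 3*t - 4) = (t - 4)*(t + 1)*(t + 1)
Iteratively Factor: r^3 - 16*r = (r + 4)*(r^2 - 4*r) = r*(r + 4)*(r - 4)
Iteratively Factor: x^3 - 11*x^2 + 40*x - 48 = (x - 3)*(x^2 - 8*x + 16) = (x - 4)*(x - 3)*(x - 4)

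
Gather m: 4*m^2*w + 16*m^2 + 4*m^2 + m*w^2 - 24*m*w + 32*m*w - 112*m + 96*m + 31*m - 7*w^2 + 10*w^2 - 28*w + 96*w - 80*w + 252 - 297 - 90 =m^2*(4*w + 20) + m*(w^2 + 8*w + 15) + 3*w^2 - 12*w - 135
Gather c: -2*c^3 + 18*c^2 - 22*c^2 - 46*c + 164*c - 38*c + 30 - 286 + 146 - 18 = -2*c^3 - 4*c^2 + 80*c - 128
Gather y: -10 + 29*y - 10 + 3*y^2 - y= 3*y^2 + 28*y - 20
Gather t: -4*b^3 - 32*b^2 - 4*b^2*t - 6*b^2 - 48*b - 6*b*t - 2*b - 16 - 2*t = -4*b^3 - 38*b^2 - 50*b + t*(-4*b^2 - 6*b - 2) - 16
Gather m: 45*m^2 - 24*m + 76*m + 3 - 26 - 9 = 45*m^2 + 52*m - 32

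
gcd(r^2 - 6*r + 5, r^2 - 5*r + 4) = r - 1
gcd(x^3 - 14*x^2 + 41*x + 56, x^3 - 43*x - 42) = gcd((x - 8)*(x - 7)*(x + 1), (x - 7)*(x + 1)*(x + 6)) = x^2 - 6*x - 7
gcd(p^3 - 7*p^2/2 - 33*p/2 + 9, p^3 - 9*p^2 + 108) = p^2 - 3*p - 18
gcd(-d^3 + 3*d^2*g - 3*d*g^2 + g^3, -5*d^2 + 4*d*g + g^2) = d - g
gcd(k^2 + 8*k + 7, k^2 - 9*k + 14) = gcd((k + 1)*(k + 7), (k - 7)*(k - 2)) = 1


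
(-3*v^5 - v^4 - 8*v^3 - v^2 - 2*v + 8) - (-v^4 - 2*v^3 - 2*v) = -3*v^5 - 6*v^3 - v^2 + 8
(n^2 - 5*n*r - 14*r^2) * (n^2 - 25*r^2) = n^4 - 5*n^3*r - 39*n^2*r^2 + 125*n*r^3 + 350*r^4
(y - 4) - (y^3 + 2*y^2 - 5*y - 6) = -y^3 - 2*y^2 + 6*y + 2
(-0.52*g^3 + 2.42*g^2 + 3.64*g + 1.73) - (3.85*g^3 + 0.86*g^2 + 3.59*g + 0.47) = -4.37*g^3 + 1.56*g^2 + 0.0500000000000003*g + 1.26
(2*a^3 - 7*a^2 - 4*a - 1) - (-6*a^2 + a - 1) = 2*a^3 - a^2 - 5*a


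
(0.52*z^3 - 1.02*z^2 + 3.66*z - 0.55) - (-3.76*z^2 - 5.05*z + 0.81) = 0.52*z^3 + 2.74*z^2 + 8.71*z - 1.36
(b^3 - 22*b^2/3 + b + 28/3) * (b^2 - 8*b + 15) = b^5 - 46*b^4/3 + 224*b^3/3 - 326*b^2/3 - 179*b/3 + 140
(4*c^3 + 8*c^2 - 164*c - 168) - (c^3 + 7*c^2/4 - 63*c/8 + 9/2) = 3*c^3 + 25*c^2/4 - 1249*c/8 - 345/2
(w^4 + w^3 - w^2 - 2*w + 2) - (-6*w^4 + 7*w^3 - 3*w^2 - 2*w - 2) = 7*w^4 - 6*w^3 + 2*w^2 + 4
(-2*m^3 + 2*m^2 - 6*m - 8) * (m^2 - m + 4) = -2*m^5 + 4*m^4 - 16*m^3 + 6*m^2 - 16*m - 32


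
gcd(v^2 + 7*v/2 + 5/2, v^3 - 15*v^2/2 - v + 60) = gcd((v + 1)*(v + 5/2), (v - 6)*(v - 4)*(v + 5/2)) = v + 5/2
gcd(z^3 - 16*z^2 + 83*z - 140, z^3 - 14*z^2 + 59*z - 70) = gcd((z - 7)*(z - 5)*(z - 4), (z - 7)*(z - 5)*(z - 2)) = z^2 - 12*z + 35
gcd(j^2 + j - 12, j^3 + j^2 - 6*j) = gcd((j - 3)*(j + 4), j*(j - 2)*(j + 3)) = 1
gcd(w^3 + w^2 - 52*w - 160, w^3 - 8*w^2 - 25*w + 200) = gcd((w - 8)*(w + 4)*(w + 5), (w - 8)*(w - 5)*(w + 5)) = w^2 - 3*w - 40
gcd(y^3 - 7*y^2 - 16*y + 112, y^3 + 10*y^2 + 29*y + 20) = y + 4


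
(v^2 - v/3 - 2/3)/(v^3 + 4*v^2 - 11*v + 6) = (v + 2/3)/(v^2 + 5*v - 6)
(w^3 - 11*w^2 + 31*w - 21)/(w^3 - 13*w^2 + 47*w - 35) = (w - 3)/(w - 5)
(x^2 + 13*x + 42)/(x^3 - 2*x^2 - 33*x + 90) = (x + 7)/(x^2 - 8*x + 15)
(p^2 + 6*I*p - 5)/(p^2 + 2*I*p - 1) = (p + 5*I)/(p + I)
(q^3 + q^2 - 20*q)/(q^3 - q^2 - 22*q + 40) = q/(q - 2)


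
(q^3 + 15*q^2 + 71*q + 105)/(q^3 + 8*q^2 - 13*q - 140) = (q + 3)/(q - 4)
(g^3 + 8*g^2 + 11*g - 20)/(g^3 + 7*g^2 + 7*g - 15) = (g + 4)/(g + 3)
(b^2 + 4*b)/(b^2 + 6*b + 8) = b/(b + 2)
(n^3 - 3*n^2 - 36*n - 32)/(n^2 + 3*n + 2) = (n^2 - 4*n - 32)/(n + 2)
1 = 1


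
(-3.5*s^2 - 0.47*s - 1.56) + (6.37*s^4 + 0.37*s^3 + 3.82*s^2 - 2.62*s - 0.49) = 6.37*s^4 + 0.37*s^3 + 0.32*s^2 - 3.09*s - 2.05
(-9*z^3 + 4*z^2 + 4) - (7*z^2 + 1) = -9*z^3 - 3*z^2 + 3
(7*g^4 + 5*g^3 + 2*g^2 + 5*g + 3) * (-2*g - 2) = -14*g^5 - 24*g^4 - 14*g^3 - 14*g^2 - 16*g - 6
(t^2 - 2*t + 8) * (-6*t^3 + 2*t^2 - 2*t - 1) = -6*t^5 + 14*t^4 - 54*t^3 + 19*t^2 - 14*t - 8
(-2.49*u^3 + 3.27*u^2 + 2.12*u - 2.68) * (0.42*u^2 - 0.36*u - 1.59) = -1.0458*u^5 + 2.2698*u^4 + 3.6723*u^3 - 7.0881*u^2 - 2.406*u + 4.2612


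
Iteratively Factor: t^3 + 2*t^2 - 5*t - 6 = (t - 2)*(t^2 + 4*t + 3) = (t - 2)*(t + 1)*(t + 3)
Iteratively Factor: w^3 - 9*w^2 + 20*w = (w)*(w^2 - 9*w + 20) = w*(w - 4)*(w - 5)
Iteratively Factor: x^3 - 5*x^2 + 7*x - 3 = (x - 1)*(x^2 - 4*x + 3) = (x - 3)*(x - 1)*(x - 1)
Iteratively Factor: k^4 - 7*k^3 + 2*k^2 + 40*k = (k)*(k^3 - 7*k^2 + 2*k + 40) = k*(k - 5)*(k^2 - 2*k - 8) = k*(k - 5)*(k + 2)*(k - 4)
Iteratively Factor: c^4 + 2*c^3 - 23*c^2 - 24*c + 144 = (c + 4)*(c^3 - 2*c^2 - 15*c + 36) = (c - 3)*(c + 4)*(c^2 + c - 12) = (c - 3)^2*(c + 4)*(c + 4)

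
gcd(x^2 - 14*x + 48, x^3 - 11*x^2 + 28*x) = 1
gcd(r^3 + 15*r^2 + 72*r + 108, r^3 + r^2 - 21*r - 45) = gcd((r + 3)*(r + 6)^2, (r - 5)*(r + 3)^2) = r + 3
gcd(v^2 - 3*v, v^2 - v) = v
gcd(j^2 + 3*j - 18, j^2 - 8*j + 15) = j - 3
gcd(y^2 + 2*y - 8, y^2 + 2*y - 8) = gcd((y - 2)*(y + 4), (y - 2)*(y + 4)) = y^2 + 2*y - 8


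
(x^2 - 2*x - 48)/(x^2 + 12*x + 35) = (x^2 - 2*x - 48)/(x^2 + 12*x + 35)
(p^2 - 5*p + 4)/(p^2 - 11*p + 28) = (p - 1)/(p - 7)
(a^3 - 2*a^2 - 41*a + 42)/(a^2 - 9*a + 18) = (a^3 - 2*a^2 - 41*a + 42)/(a^2 - 9*a + 18)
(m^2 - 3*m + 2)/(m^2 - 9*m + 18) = (m^2 - 3*m + 2)/(m^2 - 9*m + 18)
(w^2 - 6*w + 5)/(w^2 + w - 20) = (w^2 - 6*w + 5)/(w^2 + w - 20)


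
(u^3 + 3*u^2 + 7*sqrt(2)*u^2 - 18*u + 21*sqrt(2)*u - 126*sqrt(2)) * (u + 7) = u^4 + 7*sqrt(2)*u^3 + 10*u^3 + 3*u^2 + 70*sqrt(2)*u^2 - 126*u + 21*sqrt(2)*u - 882*sqrt(2)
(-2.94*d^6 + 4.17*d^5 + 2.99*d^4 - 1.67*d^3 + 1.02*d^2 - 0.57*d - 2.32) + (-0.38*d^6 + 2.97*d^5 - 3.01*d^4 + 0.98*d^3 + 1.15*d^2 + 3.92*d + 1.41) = -3.32*d^6 + 7.14*d^5 - 0.0199999999999996*d^4 - 0.69*d^3 + 2.17*d^2 + 3.35*d - 0.91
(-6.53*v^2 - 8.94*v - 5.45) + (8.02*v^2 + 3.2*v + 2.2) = 1.49*v^2 - 5.74*v - 3.25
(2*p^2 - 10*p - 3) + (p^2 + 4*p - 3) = 3*p^2 - 6*p - 6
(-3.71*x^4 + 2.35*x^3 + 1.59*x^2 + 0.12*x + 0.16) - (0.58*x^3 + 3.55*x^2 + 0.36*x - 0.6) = -3.71*x^4 + 1.77*x^3 - 1.96*x^2 - 0.24*x + 0.76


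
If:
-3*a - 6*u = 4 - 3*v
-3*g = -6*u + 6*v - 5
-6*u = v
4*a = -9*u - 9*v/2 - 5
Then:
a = -32/25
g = 118/75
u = -1/150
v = 1/25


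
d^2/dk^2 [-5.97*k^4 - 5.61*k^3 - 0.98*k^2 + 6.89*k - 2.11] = -71.64*k^2 - 33.66*k - 1.96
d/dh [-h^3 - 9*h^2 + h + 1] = -3*h^2 - 18*h + 1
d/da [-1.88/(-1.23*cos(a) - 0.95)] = 2.3124*sin(a)/(1.23*cos(a) + 0.95)^2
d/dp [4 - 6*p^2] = -12*p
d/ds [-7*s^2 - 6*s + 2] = -14*s - 6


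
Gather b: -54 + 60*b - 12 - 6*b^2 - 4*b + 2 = -6*b^2 + 56*b - 64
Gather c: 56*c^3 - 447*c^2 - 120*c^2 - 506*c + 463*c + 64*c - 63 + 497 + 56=56*c^3 - 567*c^2 + 21*c + 490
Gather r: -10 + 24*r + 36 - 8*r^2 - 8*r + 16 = -8*r^2 + 16*r + 42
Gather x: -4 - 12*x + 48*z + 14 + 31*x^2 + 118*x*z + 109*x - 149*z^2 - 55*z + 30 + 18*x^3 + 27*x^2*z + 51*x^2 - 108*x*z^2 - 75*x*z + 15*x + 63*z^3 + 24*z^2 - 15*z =18*x^3 + x^2*(27*z + 82) + x*(-108*z^2 + 43*z + 112) + 63*z^3 - 125*z^2 - 22*z + 40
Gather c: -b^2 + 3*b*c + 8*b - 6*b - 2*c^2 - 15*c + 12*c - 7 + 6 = -b^2 + 2*b - 2*c^2 + c*(3*b - 3) - 1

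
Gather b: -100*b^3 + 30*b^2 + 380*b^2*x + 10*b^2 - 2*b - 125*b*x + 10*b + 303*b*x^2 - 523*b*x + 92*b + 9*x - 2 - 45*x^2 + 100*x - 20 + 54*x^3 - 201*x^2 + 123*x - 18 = -100*b^3 + b^2*(380*x + 40) + b*(303*x^2 - 648*x + 100) + 54*x^3 - 246*x^2 + 232*x - 40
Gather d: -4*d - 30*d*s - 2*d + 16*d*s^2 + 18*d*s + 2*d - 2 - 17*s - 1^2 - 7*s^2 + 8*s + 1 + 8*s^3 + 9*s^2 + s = d*(16*s^2 - 12*s - 4) + 8*s^3 + 2*s^2 - 8*s - 2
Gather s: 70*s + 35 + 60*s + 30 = 130*s + 65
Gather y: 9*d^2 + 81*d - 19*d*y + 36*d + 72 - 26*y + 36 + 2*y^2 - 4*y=9*d^2 + 117*d + 2*y^2 + y*(-19*d - 30) + 108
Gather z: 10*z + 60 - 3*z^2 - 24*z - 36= -3*z^2 - 14*z + 24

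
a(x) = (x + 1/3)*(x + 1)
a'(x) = 2*x + 4/3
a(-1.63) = 0.82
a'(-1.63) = -1.93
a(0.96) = 2.53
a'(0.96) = 3.25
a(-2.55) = 3.44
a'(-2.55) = -3.77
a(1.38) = 4.08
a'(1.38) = 4.09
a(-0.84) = -0.08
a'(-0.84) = -0.35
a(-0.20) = 0.11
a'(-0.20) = 0.93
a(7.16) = 61.15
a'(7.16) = 15.65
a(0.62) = 1.54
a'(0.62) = 2.57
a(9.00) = 93.33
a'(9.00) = 19.33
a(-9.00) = 69.33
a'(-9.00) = -16.67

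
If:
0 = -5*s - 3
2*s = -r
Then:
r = 6/5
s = -3/5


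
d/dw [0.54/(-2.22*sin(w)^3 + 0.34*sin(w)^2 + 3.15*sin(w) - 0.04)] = (3.5964*sin(w)^2 - 0.3672*sin(w) - 1.701)*cos(w)/(2.22*sin(w)^3 - 0.34*sin(w)^2 - 3.15*sin(w) + 0.04)^2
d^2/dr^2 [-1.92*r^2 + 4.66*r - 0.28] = -3.84000000000000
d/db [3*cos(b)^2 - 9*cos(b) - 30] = 3*(3 - 2*cos(b))*sin(b)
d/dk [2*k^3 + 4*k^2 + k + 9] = 6*k^2 + 8*k + 1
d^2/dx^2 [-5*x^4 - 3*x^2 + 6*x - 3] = -60*x^2 - 6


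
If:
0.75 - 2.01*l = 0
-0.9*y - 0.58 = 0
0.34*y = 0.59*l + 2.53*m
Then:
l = 0.37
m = -0.17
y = -0.64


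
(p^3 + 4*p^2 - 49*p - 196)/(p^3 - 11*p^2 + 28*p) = (p^2 + 11*p + 28)/(p*(p - 4))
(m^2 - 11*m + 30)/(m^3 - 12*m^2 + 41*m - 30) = 1/(m - 1)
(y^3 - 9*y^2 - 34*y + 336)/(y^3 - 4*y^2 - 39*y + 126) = (y - 8)/(y - 3)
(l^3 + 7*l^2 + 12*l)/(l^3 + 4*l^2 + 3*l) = (l + 4)/(l + 1)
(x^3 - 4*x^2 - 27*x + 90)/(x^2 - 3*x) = x - 1 - 30/x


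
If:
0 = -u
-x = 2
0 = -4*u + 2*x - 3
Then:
No Solution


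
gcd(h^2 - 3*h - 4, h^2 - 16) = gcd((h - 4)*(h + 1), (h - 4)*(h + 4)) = h - 4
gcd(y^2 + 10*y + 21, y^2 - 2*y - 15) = y + 3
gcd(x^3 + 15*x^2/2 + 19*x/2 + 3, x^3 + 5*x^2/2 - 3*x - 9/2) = x + 1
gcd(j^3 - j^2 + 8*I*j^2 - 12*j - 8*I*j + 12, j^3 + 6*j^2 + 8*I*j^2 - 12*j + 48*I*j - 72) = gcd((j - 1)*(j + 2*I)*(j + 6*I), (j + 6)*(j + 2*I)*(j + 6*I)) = j^2 + 8*I*j - 12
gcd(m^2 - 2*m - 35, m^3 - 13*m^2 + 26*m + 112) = m - 7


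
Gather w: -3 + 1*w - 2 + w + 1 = 2*w - 4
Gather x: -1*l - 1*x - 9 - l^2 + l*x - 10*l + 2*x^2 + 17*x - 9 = -l^2 - 11*l + 2*x^2 + x*(l + 16) - 18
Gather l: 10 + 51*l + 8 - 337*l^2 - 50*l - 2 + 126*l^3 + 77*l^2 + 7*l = 126*l^3 - 260*l^2 + 8*l + 16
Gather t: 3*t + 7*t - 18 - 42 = 10*t - 60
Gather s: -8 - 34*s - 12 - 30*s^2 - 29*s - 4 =-30*s^2 - 63*s - 24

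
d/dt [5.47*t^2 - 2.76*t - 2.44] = 10.94*t - 2.76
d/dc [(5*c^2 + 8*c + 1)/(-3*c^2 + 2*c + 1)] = 2*(17*c^2 + 8*c + 3)/(9*c^4 - 12*c^3 - 2*c^2 + 4*c + 1)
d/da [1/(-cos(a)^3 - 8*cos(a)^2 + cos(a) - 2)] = (-3*cos(a)^2 - 16*cos(a) + 1)*sin(a)/(sin(a)^2*cos(a) + 8*sin(a)^2 - 10)^2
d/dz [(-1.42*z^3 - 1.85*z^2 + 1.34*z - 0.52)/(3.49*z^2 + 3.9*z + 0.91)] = (-4.9558*z^4 - 11.076*z^3 - 15.7682*z^2 + 0.2626*z + 3.2474)/(12.1801*z^4 + 27.222*z^3 + 21.5618*z^2 + 7.098*z + 0.8281)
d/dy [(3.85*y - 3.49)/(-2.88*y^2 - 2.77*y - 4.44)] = (11.088*y^2 - 20.1024*y - 26.7613)/(8.2944*y^4 + 15.9552*y^3 + 33.2473*y^2 + 24.5976*y + 19.7136)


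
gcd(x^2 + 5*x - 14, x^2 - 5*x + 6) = x - 2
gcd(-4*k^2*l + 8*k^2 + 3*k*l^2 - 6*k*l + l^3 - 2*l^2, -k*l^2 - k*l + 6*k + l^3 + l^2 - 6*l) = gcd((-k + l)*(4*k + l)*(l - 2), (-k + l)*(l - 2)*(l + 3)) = k*l - 2*k - l^2 + 2*l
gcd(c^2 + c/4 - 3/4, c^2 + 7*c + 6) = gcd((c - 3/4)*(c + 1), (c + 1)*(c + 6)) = c + 1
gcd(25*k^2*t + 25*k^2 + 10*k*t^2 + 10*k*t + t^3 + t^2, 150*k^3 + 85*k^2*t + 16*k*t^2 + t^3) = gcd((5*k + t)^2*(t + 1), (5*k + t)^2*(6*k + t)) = 25*k^2 + 10*k*t + t^2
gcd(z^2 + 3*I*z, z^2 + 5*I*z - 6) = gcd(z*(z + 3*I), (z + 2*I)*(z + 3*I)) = z + 3*I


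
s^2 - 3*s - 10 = (s - 5)*(s + 2)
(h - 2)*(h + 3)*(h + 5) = h^3 + 6*h^2 - h - 30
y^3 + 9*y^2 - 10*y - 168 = (y - 4)*(y + 6)*(y + 7)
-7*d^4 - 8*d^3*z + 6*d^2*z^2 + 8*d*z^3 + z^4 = (-d + z)*(d + z)^2*(7*d + z)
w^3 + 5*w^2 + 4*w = w*(w + 1)*(w + 4)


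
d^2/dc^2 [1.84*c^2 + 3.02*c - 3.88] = 3.68000000000000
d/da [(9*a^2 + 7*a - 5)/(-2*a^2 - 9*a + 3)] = (-67*a^2 + 34*a - 24)/(4*a^4 + 36*a^3 + 69*a^2 - 54*a + 9)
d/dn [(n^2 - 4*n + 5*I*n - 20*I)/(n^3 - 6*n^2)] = (-n^3 + n^2*(8 - 10*I) + 6*n*(-4 + 15*I) - 240*I)/(n^3*(n^2 - 12*n + 36))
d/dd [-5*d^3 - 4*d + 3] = -15*d^2 - 4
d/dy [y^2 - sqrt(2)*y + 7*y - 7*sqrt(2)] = 2*y - sqrt(2) + 7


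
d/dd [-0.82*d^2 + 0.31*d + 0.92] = 0.31 - 1.64*d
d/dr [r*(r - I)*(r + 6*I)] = 3*r^2 + 10*I*r + 6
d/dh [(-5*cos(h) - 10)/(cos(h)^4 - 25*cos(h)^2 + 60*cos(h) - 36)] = 5*(-3*(1 - cos(2*h))^2/4 + 94*cos(h) + 19*cos(2*h)/2 - 2*cos(3*h) - 287/2)*sin(h)/(cos(h)^4 - 25*cos(h)^2 + 60*cos(h) - 36)^2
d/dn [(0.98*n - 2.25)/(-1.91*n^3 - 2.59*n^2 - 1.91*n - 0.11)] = (3.7436*n^3 - 10.3543*n^2 - 11.655*n - 4.4053)/(3.6481*n^6 + 9.8938*n^5 + 14.0043*n^4 + 10.314*n^3 + 4.2179*n^2 + 0.4202*n + 0.0121)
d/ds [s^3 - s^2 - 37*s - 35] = 3*s^2 - 2*s - 37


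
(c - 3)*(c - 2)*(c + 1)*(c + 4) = c^4 - 15*c^2 + 10*c + 24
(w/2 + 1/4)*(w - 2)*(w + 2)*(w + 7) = w^4/2 + 15*w^3/4 - w^2/4 - 15*w - 7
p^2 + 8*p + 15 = (p + 3)*(p + 5)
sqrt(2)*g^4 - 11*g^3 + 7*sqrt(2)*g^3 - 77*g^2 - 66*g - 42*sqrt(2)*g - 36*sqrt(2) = (g + 1)*(g + 6)*(g - 6*sqrt(2))*(sqrt(2)*g + 1)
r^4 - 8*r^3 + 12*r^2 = r^2*(r - 6)*(r - 2)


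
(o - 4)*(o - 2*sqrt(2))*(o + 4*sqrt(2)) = o^3 - 4*o^2 + 2*sqrt(2)*o^2 - 16*o - 8*sqrt(2)*o + 64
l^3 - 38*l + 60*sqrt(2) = (l - 3*sqrt(2))*(l - 2*sqrt(2))*(l + 5*sqrt(2))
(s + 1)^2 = s^2 + 2*s + 1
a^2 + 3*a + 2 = (a + 1)*(a + 2)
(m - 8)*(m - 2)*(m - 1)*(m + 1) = m^4 - 10*m^3 + 15*m^2 + 10*m - 16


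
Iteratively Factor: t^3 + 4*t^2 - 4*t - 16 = (t - 2)*(t^2 + 6*t + 8) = (t - 2)*(t + 4)*(t + 2)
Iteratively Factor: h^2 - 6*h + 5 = (h - 1)*(h - 5)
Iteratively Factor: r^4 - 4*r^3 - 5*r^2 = (r + 1)*(r^3 - 5*r^2) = r*(r + 1)*(r^2 - 5*r) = r*(r - 5)*(r + 1)*(r)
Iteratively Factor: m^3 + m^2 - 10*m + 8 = (m + 4)*(m^2 - 3*m + 2) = (m - 1)*(m + 4)*(m - 2)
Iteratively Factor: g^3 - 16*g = (g + 4)*(g^2 - 4*g) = (g - 4)*(g + 4)*(g)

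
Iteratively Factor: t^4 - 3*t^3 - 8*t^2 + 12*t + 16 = (t - 4)*(t^3 + t^2 - 4*t - 4) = (t - 4)*(t - 2)*(t^2 + 3*t + 2) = (t - 4)*(t - 2)*(t + 2)*(t + 1)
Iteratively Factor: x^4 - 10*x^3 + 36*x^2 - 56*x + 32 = (x - 2)*(x^3 - 8*x^2 + 20*x - 16) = (x - 2)^2*(x^2 - 6*x + 8) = (x - 4)*(x - 2)^2*(x - 2)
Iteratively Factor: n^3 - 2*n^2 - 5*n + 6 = (n - 1)*(n^2 - n - 6) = (n - 3)*(n - 1)*(n + 2)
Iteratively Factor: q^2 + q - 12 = (q - 3)*(q + 4)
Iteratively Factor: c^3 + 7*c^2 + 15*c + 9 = (c + 1)*(c^2 + 6*c + 9) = (c + 1)*(c + 3)*(c + 3)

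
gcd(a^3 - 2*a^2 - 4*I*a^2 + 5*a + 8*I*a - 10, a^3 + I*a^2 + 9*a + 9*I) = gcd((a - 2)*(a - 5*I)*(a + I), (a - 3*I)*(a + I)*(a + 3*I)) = a + I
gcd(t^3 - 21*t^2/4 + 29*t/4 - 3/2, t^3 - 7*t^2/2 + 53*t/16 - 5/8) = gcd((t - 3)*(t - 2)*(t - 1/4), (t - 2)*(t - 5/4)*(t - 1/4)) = t^2 - 9*t/4 + 1/2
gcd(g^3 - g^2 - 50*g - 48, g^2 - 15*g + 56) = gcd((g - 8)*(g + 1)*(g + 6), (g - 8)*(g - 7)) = g - 8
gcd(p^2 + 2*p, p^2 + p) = p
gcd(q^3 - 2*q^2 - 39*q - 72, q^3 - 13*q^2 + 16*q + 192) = q^2 - 5*q - 24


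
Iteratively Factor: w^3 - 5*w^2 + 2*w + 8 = (w - 4)*(w^2 - w - 2) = (w - 4)*(w + 1)*(w - 2)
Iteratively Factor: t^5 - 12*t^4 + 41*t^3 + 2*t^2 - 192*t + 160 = (t + 2)*(t^4 - 14*t^3 + 69*t^2 - 136*t + 80) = (t - 4)*(t + 2)*(t^3 - 10*t^2 + 29*t - 20) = (t - 5)*(t - 4)*(t + 2)*(t^2 - 5*t + 4) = (t - 5)*(t - 4)*(t - 1)*(t + 2)*(t - 4)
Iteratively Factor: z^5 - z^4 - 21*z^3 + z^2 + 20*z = (z)*(z^4 - z^3 - 21*z^2 + z + 20) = z*(z - 1)*(z^3 - 21*z - 20) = z*(z - 1)*(z + 4)*(z^2 - 4*z - 5) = z*(z - 5)*(z - 1)*(z + 4)*(z + 1)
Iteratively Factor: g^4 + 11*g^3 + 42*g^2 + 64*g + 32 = (g + 2)*(g^3 + 9*g^2 + 24*g + 16) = (g + 2)*(g + 4)*(g^2 + 5*g + 4) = (g + 1)*(g + 2)*(g + 4)*(g + 4)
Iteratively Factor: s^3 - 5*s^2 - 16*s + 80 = (s - 4)*(s^2 - s - 20) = (s - 5)*(s - 4)*(s + 4)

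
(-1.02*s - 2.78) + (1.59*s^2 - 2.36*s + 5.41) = 1.59*s^2 - 3.38*s + 2.63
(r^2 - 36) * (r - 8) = r^3 - 8*r^2 - 36*r + 288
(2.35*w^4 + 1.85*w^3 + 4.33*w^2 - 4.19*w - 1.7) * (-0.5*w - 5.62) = -1.175*w^5 - 14.132*w^4 - 12.562*w^3 - 22.2396*w^2 + 24.3978*w + 9.554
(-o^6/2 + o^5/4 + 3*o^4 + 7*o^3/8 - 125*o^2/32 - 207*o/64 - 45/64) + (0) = -o^6/2 + o^5/4 + 3*o^4 + 7*o^3/8 - 125*o^2/32 - 207*o/64 - 45/64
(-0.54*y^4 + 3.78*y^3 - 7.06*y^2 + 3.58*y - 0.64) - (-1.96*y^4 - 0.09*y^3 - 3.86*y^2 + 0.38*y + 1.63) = 1.42*y^4 + 3.87*y^3 - 3.2*y^2 + 3.2*y - 2.27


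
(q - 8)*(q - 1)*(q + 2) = q^3 - 7*q^2 - 10*q + 16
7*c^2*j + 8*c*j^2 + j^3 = j*(c + j)*(7*c + j)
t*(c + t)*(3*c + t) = 3*c^2*t + 4*c*t^2 + t^3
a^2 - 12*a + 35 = (a - 7)*(a - 5)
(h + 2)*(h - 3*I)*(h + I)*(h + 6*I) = h^4 + 2*h^3 + 4*I*h^3 + 15*h^2 + 8*I*h^2 + 30*h + 18*I*h + 36*I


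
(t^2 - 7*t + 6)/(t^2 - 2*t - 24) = (t - 1)/(t + 4)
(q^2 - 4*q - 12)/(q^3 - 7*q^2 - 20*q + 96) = (q^2 - 4*q - 12)/(q^3 - 7*q^2 - 20*q + 96)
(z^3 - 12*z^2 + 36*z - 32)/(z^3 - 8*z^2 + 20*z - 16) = (z - 8)/(z - 4)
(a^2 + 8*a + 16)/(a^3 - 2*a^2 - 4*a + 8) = (a^2 + 8*a + 16)/(a^3 - 2*a^2 - 4*a + 8)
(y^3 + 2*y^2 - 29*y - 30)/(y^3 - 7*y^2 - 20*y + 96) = (y^3 + 2*y^2 - 29*y - 30)/(y^3 - 7*y^2 - 20*y + 96)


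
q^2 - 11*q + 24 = (q - 8)*(q - 3)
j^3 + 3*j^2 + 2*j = j*(j + 1)*(j + 2)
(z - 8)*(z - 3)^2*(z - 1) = z^4 - 15*z^3 + 71*z^2 - 129*z + 72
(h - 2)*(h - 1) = h^2 - 3*h + 2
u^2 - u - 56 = (u - 8)*(u + 7)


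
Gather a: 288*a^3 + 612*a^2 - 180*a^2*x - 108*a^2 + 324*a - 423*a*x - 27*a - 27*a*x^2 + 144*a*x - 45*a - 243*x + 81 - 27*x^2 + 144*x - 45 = 288*a^3 + a^2*(504 - 180*x) + a*(-27*x^2 - 279*x + 252) - 27*x^2 - 99*x + 36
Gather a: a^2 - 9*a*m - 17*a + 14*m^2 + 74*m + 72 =a^2 + a*(-9*m - 17) + 14*m^2 + 74*m + 72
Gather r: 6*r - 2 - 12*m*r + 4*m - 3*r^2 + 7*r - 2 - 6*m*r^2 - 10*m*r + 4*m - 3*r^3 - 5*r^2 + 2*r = 8*m - 3*r^3 + r^2*(-6*m - 8) + r*(15 - 22*m) - 4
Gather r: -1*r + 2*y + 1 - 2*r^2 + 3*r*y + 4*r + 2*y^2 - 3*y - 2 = -2*r^2 + r*(3*y + 3) + 2*y^2 - y - 1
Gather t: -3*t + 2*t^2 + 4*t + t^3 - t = t^3 + 2*t^2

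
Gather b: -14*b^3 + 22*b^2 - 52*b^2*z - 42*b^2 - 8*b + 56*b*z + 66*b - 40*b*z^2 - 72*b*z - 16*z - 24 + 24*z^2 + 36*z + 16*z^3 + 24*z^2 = -14*b^3 + b^2*(-52*z - 20) + b*(-40*z^2 - 16*z + 58) + 16*z^3 + 48*z^2 + 20*z - 24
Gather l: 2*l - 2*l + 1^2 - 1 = 0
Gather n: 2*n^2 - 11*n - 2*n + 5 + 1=2*n^2 - 13*n + 6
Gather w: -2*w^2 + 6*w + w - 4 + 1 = -2*w^2 + 7*w - 3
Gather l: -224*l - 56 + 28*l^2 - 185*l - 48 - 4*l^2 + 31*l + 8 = 24*l^2 - 378*l - 96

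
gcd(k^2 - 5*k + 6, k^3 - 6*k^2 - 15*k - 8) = 1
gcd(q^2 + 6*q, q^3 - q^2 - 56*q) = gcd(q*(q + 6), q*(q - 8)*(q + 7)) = q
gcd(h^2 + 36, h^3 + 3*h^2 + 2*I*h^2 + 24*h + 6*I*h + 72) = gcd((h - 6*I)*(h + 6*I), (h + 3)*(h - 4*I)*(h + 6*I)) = h + 6*I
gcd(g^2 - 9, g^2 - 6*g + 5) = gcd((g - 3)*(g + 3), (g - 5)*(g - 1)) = 1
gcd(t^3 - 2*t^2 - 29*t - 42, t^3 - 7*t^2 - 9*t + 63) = t^2 - 4*t - 21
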